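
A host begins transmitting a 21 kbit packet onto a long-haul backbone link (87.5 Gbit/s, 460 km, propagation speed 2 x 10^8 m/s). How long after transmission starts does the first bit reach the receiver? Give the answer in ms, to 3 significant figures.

First bit experiences only propagation delay: d/s = 460000/200000000 = 2.30 ms.

2.30 ms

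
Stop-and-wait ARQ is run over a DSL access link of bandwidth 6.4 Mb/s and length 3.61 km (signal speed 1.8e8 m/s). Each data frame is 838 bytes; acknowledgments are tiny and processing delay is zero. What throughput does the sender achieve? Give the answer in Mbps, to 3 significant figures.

t_tx = L/R = 6704/6400000 = 0.0010475 s.
t_prop = 3610/180000000 = 2.00556e-05 s; RTT = 4.01111e-05 s.
Cycle = t_tx + RTT = 0.00108761 s.
Throughput = L / cycle = 6704 / 0.00108761 = 6.16 Mbps.

6.16 Mbps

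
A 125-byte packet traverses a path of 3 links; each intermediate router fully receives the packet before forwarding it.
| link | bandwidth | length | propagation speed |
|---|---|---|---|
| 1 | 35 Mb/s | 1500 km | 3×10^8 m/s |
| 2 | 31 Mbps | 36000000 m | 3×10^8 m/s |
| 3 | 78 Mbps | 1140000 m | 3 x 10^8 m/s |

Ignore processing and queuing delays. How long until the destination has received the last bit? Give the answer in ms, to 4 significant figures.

128.9 ms

L = 125 × 8 = 1000 bits.
Transmission delays (L/R per hop): 0.0285714, 0.0322581, 0.0128205 ms; sum = 0.07365 ms.
Propagation delays (d/s per hop): 5, 120, 3.8 ms; sum = 128.8 ms.
End-to-end = 128.9 ms.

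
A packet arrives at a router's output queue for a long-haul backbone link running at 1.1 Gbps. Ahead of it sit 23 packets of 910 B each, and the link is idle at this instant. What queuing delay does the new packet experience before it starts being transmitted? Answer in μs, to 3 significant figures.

Each queued packet: L/R = 7280/1100000000 = 6.61818 μs.
23 queued → 152.218 μs.
Queuing delay = 152 μs.

152 μs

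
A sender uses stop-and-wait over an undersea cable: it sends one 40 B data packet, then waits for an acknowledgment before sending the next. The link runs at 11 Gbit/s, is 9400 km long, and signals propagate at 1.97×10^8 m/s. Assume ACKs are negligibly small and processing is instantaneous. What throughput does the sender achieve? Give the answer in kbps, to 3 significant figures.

t_tx = L/R = 320/11000000000 = 2.90909e-08 s.
t_prop = 9400000/197000000 = 0.0477157 s; RTT = 0.0954315 s.
Cycle = t_tx + RTT = 0.0954315 s.
Throughput = L / cycle = 320 / 0.0954315 = 3.35 kbps.

3.35 kbps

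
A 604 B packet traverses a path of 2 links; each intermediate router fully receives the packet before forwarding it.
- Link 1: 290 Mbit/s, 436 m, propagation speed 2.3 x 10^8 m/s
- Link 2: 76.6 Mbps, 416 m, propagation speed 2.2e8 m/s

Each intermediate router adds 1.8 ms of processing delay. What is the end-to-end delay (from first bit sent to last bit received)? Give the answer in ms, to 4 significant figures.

L = 604 × 8 = 4832 bits.
Transmission delays (L/R per hop): 0.0166621, 0.0630809 ms; sum = 0.079743 ms.
Propagation delays (d/s per hop): 0.00189565, 0.00189091 ms; sum = 0.00378656 ms.
Processing at 1 router(s): 1 × 1.8 ms = 1.8 ms.
End-to-end = 1.884 ms.

1.884 ms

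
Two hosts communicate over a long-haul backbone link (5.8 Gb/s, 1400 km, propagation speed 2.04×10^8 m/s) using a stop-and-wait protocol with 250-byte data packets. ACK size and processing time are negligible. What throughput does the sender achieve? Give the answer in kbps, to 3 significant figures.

t_tx = L/R = 2000/5800000000 = 3.44828e-07 s.
t_prop = 1400000/204000000 = 0.00686275 s; RTT = 0.0137255 s.
Cycle = t_tx + RTT = 0.0137258 s.
Throughput = L / cycle = 2000 / 0.0137258 = 146 kbps.

146 kbps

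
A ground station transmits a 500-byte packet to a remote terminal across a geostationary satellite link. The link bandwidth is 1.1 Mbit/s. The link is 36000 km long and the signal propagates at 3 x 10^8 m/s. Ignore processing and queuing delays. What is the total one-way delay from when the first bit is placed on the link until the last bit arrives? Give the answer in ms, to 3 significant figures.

124 ms

L = 500 × 8 = 4000 bits.
Transmission delay = L/R = 4000 / 1100000 = 3.63636 ms.
Propagation delay = d/s = 36000000 m / 300000000 m/s = 120 ms.
Total = 124 ms.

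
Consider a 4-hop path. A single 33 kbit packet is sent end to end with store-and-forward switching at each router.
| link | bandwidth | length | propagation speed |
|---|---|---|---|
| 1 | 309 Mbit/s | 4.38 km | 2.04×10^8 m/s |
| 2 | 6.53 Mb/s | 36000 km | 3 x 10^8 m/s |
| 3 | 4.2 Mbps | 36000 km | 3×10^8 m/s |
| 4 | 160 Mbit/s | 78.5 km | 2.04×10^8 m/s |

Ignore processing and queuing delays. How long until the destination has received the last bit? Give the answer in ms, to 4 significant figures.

253.6 ms

L = 33000 bits.
Transmission delays (L/R per hop): 0.106796, 5.0536, 7.85714, 0.20625 ms; sum = 13.2238 ms.
Propagation delays (d/s per hop): 0.0214706, 120, 120, 0.384804 ms; sum = 240.406 ms.
End-to-end = 253.6 ms.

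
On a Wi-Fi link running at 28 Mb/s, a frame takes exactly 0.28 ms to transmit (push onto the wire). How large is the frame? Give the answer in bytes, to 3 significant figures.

L = R × t_tx = 28000000 b/s × 0.00028 s = 7840 bits.
In bytes: 7840 / 8 = 980 bytes.

980 bytes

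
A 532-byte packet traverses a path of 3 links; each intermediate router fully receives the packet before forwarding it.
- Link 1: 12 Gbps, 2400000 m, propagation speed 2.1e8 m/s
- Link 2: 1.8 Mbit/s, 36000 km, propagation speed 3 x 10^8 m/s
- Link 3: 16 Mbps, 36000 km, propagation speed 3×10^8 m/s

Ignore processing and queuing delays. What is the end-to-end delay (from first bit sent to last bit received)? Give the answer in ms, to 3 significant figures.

L = 532 × 8 = 4256 bits.
Transmission delays (L/R per hop): 0.000354667, 2.36444, 0.266 ms; sum = 2.6308 ms.
Propagation delays (d/s per hop): 11.4286, 120, 120 ms; sum = 251.429 ms.
End-to-end = 254 ms.

254 ms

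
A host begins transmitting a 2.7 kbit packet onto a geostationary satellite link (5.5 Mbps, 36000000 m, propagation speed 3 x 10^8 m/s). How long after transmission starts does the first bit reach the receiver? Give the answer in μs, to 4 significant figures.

First bit experiences only propagation delay: d/s = 36000000/300000000 = 120000 μs.

120000 μs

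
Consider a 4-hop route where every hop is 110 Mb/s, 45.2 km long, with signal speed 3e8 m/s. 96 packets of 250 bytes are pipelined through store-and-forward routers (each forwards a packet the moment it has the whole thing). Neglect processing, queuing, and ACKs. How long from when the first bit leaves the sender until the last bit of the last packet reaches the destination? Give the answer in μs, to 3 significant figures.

Per-hop transmission t_tx = L/R = 2000/110000000 = 18.1818 μs.
Per-hop propagation t_prop = 45200/300000000 = 150.667 μs.
Pipeline fill: first packet needs 4·t_tx to clear all hops; remaining 95 packets each add one t_tx.
Total = (4+96-1)·t_tx + 4·t_prop = 99·18.1818 + 4·150.667 = 2400 μs.

2400 μs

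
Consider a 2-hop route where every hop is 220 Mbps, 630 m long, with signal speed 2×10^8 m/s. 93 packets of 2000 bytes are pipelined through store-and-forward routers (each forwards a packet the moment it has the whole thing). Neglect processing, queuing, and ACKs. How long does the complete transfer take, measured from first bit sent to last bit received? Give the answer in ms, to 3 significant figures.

6.84 ms

Per-hop transmission t_tx = L/R = 16000/220000000 = 0.0727273 ms.
Per-hop propagation t_prop = 630/200000000 = 0.00315 ms.
Pipeline fill: first packet needs 2·t_tx to clear all hops; remaining 92 packets each add one t_tx.
Total = (2+93-1)·t_tx + 2·t_prop = 94·0.0727273 + 2·0.00315 = 6.84 ms.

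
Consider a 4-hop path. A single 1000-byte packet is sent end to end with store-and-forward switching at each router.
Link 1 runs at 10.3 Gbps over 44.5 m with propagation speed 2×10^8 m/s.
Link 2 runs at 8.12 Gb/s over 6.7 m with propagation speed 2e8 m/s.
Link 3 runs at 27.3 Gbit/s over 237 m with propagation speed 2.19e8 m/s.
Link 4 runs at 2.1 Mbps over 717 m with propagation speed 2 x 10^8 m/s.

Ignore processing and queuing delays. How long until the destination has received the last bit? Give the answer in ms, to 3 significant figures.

3.82 ms

L = 1000 × 8 = 8000 bits.
Transmission delays (L/R per hop): 0.000776699, 0.000985222, 0.00029304, 3.80952 ms; sum = 3.81158 ms.
Propagation delays (d/s per hop): 0.0002225, 3.35e-05, 0.00108219, 0.003585 ms; sum = 0.00492319 ms.
End-to-end = 3.82 ms.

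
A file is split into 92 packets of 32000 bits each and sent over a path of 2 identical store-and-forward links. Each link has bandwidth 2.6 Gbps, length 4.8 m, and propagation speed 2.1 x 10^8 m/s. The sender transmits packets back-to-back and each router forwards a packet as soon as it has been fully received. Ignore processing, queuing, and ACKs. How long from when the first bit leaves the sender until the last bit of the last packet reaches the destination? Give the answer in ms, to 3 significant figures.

1.14 ms

Per-hop transmission t_tx = L/R = 32000/2600000000 = 0.0123077 ms.
Per-hop propagation t_prop = 4.8/210000000 = 2.28571e-05 ms.
Pipeline fill: first packet needs 2·t_tx to clear all hops; remaining 91 packets each add one t_tx.
Total = (2+92-1)·t_tx + 2·t_prop = 93·0.0123077 + 2·2.28571e-05 = 1.14 ms.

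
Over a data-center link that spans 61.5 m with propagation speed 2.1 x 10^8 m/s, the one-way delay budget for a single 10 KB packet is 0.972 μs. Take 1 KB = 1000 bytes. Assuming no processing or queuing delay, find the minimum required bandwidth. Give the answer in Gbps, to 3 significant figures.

L = 80000 bits.
Propagation delay = 61.5 / 210000000 = 0.292857 μs.
Transmission budget = 0.972 − 0.292857 = 0.679143 μs.
R ≥ L / t_tx = 80000 bits / 6.79143e-07 s = 118 Gbps.

118 Gbps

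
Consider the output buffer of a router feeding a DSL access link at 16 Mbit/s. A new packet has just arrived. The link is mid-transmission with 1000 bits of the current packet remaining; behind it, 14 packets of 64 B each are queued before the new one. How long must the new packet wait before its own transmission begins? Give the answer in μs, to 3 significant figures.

511 μs

Each queued packet: L/R = 512/16000000 = 32 μs.
14 queued → 448 μs.
Plus remaining 1000 bits of current packet: 62.5 μs.
Queuing delay = 511 μs.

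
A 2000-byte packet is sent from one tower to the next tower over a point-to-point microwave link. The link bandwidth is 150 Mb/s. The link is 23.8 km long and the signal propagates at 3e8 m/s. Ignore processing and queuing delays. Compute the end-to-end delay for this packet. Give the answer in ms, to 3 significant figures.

L = 2000 × 8 = 16000 bits.
Transmission delay = L/R = 16000 / 150000000 = 0.106667 ms.
Propagation delay = d/s = 23800 m / 300000000 m/s = 0.0793333 ms.
Total = 0.186 ms.

0.186 ms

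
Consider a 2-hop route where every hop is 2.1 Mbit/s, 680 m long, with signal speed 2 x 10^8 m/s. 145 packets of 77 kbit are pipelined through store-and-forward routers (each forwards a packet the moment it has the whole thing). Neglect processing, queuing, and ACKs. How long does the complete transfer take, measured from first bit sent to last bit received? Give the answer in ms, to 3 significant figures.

Per-hop transmission t_tx = L/R = 77000/2100000 = 36.6667 ms.
Per-hop propagation t_prop = 680/200000000 = 0.0034 ms.
Pipeline fill: first packet needs 2·t_tx to clear all hops; remaining 144 packets each add one t_tx.
Total = (2+145-1)·t_tx + 2·t_prop = 146·36.6667 + 2·0.0034 = 5350 ms.

5350 ms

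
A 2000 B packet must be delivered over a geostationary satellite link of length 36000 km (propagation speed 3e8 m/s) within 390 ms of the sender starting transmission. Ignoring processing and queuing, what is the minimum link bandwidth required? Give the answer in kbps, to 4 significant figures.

59.26 kbps

L = 16000 bits.
Propagation delay = 36000000 / 300000000 = 120 ms.
Transmission budget = 390 − 120 = 270 ms.
R ≥ L / t_tx = 16000 bits / 0.27 s = 59.26 kbps.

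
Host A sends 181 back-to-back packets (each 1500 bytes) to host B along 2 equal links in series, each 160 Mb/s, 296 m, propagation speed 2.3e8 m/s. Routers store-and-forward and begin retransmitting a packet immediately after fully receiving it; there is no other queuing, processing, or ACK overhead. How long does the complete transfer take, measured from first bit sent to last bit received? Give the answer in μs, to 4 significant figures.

Per-hop transmission t_tx = L/R = 12000/160000000 = 75 μs.
Per-hop propagation t_prop = 296/2.3e+08 = 1.28696 μs.
Pipeline fill: first packet needs 2·t_tx to clear all hops; remaining 180 packets each add one t_tx.
Total = (2+181-1)·t_tx + 2·t_prop = 182·75 + 2·1.28696 = 13650 μs.

13650 μs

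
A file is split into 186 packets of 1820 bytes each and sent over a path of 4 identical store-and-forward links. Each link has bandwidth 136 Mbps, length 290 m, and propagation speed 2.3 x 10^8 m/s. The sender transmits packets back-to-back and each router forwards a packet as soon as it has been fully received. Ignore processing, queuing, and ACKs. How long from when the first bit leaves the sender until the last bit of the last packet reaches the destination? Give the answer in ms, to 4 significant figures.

Per-hop transmission t_tx = L/R = 14560/136000000 = 0.107059 ms.
Per-hop propagation t_prop = 290/2.3e+08 = 0.00126087 ms.
Pipeline fill: first packet needs 4·t_tx to clear all hops; remaining 185 packets each add one t_tx.
Total = (4+186-1)·t_tx + 4·t_prop = 189·0.107059 + 4·0.00126087 = 20.24 ms.

20.24 ms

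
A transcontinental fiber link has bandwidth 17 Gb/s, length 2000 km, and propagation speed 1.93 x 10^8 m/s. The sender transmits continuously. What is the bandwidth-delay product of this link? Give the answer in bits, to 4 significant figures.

176200000 bits

Propagation delay = 2000000 / 193000000 = 0.0103627 s.
BDP = R × t_prop = 17000000000 × 0.0103627 = 176166000 bits.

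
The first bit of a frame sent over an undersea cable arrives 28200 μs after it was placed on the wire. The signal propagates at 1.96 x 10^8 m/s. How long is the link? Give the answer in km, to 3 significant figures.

d = s × t_prop = 196000000 × 0.0282 = 5530 km.

5530 km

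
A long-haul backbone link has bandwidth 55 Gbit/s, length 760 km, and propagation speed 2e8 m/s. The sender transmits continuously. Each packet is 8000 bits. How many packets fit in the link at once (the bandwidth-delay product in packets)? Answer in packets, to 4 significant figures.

26130 packets

Propagation delay = 760000 / 200000000 = 0.0038 s.
BDP = R × t_prop = 55000000000 × 0.0038 = 209000000 bits.
In packets of 8000 bits: 26130 packets.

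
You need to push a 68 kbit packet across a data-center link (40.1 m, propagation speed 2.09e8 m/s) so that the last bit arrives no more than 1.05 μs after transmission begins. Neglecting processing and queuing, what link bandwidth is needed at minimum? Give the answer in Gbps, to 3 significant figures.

Propagation delay = 40.1 / 209000000 = 0.191866 μs.
Transmission budget = 1.05 − 0.191866 = 0.858134 μs.
R ≥ L / t_tx = 68000 bits / 8.58134e-07 s = 79.2 Gbps.

79.2 Gbps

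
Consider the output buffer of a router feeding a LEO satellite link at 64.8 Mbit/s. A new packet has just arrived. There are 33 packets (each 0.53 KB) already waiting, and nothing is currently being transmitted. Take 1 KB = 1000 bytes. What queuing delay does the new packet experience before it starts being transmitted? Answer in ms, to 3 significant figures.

2.16 ms

Each queued packet: L/R = 4240/64800000 = 0.0654321 ms.
33 queued → 2.15926 ms.
Queuing delay = 2.16 ms.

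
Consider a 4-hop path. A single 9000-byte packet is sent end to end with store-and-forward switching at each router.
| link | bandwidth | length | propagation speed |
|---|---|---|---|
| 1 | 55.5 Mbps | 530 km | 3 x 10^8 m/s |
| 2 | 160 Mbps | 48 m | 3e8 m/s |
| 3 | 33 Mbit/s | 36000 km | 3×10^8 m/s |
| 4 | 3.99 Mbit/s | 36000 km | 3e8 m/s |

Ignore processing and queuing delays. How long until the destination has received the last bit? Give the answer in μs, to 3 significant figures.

L = 9000 × 8 = 72000 bits.
Transmission delays (L/R per hop): 1297.3, 450, 2181.82, 18045.1 μs; sum = 21974.2 μs.
Propagation delays (d/s per hop): 1766.67, 0.16, 120000, 120000 μs; sum = 241767 μs.
End-to-end = 264000 μs.

264000 μs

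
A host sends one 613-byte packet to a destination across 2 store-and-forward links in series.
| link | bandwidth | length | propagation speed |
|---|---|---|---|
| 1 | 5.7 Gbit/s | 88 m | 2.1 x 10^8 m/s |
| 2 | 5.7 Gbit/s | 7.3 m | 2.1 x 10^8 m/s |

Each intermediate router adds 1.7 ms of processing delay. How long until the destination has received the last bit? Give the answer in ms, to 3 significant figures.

1.70 ms

L = 613 × 8 = 4904 bits.
Transmission delay per hop = L/R = 4904/5700000000 = 0.000860351 ms; 2 hops → 0.0017207 ms.
Propagation delays (d/s per hop): 0.000419048, 3.47619e-05 ms; sum = 0.00045381 ms.
Processing at 1 router(s): 1 × 1.7 ms = 1.7 ms.
End-to-end = 1.70 ms.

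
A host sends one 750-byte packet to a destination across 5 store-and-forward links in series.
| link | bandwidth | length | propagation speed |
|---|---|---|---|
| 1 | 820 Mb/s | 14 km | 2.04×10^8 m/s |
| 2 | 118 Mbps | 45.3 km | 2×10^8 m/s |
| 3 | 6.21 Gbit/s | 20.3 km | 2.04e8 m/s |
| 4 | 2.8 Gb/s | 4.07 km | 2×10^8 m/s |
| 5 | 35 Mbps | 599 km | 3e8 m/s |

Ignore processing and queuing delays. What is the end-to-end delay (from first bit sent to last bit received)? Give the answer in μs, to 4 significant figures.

2644 μs

L = 750 × 8 = 6000 bits.
Transmission delays (L/R per hop): 7.31707, 50.8475, 0.966184, 2.14286, 171.429 μs; sum = 232.702 μs.
Propagation delays (d/s per hop): 68.6275, 226.5, 99.5098, 20.35, 1996.67 μs; sum = 2411.65 μs.
End-to-end = 2644 μs.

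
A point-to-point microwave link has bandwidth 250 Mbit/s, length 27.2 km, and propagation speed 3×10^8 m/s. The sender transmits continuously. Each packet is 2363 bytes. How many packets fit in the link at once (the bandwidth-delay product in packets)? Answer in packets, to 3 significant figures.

1.20 packets

Propagation delay = 27200 / 300000000 = 9.06667e-05 s.
BDP = R × t_prop = 250000000 × 9.06667e-05 = 22666.7 bits.
In packets of 18904 bits: 1.20 packets.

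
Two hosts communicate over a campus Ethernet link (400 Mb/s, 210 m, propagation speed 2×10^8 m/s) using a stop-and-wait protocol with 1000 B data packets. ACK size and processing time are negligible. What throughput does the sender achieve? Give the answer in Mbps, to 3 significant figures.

362 Mbps

t_tx = L/R = 8000/400000000 = 2e-05 s.
t_prop = 210/200000000 = 1.05e-06 s; RTT = 2.1e-06 s.
Cycle = t_tx + RTT = 2.21e-05 s.
Throughput = L / cycle = 8000 / 2.21e-05 = 362 Mbps.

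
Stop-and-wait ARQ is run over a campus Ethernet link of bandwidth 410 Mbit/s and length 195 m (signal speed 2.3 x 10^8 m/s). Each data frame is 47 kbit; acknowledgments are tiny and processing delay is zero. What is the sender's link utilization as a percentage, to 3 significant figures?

t_tx = L/R = 47000/410000000 = 0.000114634 s.
t_prop = 195/2.3e+08 = 8.47826e-07 s; RTT = 1.69565e-06 s.
Cycle = t_tx + RTT = 0.00011633 s.
Utilization = t_tx / cycle = 0.000114634/0.00011633 = 98.5 %.

98.5 %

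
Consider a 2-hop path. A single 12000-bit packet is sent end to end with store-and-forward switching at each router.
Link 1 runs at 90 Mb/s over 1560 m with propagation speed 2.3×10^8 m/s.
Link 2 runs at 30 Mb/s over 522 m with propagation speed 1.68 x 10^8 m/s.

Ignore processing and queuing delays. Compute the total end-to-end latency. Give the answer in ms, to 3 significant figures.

Transmission delays (L/R per hop): 0.133333, 0.4 ms; sum = 0.533333 ms.
Propagation delays (d/s per hop): 0.00678261, 0.00310714 ms; sum = 0.00988975 ms.
End-to-end = 0.543 ms.

0.543 ms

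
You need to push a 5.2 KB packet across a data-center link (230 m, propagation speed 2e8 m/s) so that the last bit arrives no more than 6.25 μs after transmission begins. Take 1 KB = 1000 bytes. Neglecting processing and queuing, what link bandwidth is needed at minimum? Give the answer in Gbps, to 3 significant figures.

L = 41600 bits.
Propagation delay = 230 / 200000000 = 1.15 μs.
Transmission budget = 6.25 − 1.15 = 5.1 μs.
R ≥ L / t_tx = 41600 bits / 5.1e-06 s = 8.16 Gbps.

8.16 Gbps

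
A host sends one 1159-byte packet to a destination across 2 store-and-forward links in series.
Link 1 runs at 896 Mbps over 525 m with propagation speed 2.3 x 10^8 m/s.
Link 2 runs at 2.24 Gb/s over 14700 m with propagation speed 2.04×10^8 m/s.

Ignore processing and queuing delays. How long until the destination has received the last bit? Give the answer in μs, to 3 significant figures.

88.8 μs

L = 1159 × 8 = 9272 bits.
Transmission delays (L/R per hop): 10.3482, 4.13929 μs; sum = 14.4875 μs.
Propagation delays (d/s per hop): 2.28261, 72.0588 μs; sum = 74.3414 μs.
End-to-end = 88.8 μs.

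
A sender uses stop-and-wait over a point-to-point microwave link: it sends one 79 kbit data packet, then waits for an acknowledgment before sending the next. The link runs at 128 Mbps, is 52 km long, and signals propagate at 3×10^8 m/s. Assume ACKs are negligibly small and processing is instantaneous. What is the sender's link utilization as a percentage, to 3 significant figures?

t_tx = L/R = 79000/128000000 = 0.000617188 s.
t_prop = 52000/300000000 = 0.000173333 s; RTT = 0.000346667 s.
Cycle = t_tx + RTT = 0.000963854 s.
Utilization = t_tx / cycle = 0.000617188/0.000963854 = 64.0 %.

64.0 %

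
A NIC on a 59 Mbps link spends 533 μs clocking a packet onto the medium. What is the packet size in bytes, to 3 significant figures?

3930 bytes

L = R × t_tx = 59000000 b/s × 0.000533 s = 31447 bits.
In bytes: 31447 / 8 = 3930 bytes.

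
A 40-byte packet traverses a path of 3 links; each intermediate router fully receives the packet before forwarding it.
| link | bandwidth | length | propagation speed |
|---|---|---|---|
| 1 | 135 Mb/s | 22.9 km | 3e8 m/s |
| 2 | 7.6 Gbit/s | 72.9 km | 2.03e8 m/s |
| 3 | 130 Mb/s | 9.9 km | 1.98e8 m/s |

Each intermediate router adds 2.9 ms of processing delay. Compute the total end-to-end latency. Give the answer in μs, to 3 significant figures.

6290 μs

L = 40 × 8 = 320 bits.
Transmission delays (L/R per hop): 2.37037, 0.0421053, 2.46154 μs; sum = 4.87401 μs.
Propagation delays (d/s per hop): 76.3333, 359.113, 50 μs; sum = 485.447 μs.
Processing at 2 router(s): 2 × 2.9 ms = 5800 μs.
End-to-end = 6290 μs.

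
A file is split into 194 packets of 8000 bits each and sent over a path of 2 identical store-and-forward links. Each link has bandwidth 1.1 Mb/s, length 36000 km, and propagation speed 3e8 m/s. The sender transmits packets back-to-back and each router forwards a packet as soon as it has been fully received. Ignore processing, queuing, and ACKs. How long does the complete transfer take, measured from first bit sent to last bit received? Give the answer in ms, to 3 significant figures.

1660 ms

Per-hop transmission t_tx = L/R = 8000/1100000 = 7.27273 ms.
Per-hop propagation t_prop = 36000000/300000000 = 120 ms.
Pipeline fill: first packet needs 2·t_tx to clear all hops; remaining 193 packets each add one t_tx.
Total = (2+194-1)·t_tx + 2·t_prop = 195·7.27273 + 2·120 = 1660 ms.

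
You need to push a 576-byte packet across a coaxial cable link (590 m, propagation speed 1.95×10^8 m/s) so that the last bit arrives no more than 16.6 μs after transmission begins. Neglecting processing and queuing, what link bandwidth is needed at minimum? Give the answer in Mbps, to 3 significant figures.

L = 4608 bits.
Propagation delay = 590 / 195000000 = 3.02564 μs.
Transmission budget = 16.6 − 3.02564 = 13.5744 μs.
R ≥ L / t_tx = 4608 bits / 1.35744e-05 s = 339 Mbps.

339 Mbps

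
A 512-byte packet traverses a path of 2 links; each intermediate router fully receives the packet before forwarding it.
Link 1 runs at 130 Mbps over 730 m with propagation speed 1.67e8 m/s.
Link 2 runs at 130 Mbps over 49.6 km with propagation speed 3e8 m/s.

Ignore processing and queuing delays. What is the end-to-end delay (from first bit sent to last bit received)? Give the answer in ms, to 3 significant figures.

L = 512 × 8 = 4096 bits.
Transmission delay per hop = L/R = 4096/130000000 = 0.0315077 ms; 2 hops → 0.0630154 ms.
Propagation delays (d/s per hop): 0.00437126, 0.165333 ms; sum = 0.169705 ms.
End-to-end = 0.233 ms.

0.233 ms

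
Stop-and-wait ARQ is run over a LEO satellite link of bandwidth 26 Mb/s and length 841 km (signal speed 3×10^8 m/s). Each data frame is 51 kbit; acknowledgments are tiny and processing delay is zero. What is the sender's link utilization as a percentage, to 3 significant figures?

t_tx = L/R = 51000/26000000 = 0.00196154 s.
t_prop = 841000/300000000 = 0.00280333 s; RTT = 0.00560667 s.
Cycle = t_tx + RTT = 0.00756821 s.
Utilization = t_tx / cycle = 0.00196154/0.00756821 = 25.9 %.

25.9 %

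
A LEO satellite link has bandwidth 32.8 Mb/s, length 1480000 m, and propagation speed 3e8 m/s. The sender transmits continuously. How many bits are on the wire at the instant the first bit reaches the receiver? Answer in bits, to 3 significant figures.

162000 bits

Propagation delay = 1480000 / 300000000 = 0.00493333 s.
BDP = R × t_prop = 3.28e+07 × 0.00493333 = 161813 bits.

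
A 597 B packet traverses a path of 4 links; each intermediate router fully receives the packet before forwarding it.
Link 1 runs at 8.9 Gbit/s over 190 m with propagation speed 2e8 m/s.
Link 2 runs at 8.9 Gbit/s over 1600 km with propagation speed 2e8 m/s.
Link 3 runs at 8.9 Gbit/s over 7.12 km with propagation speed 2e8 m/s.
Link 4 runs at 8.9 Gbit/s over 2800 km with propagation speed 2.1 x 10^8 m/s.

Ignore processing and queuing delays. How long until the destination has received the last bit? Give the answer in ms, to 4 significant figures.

21.37 ms

L = 597 × 8 = 4776 bits.
Transmission delay per hop = L/R = 4776/8900000000 = 0.000536629 ms; 4 hops → 0.00214652 ms.
Propagation delays (d/s per hop): 0.00095, 8, 0.0356, 13.3333 ms; sum = 21.3699 ms.
End-to-end = 21.37 ms.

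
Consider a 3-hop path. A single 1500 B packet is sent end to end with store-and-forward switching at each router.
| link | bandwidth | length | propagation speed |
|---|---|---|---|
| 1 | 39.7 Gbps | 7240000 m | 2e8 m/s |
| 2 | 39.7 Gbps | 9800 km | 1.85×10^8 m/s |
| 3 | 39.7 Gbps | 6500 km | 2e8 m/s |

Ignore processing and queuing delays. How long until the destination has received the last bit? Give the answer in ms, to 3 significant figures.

L = 1500 × 8 = 12000 bits.
Transmission delay per hop = L/R = 12000/39700000000 = 0.000302267 ms; 3 hops → 0.000906801 ms.
Propagation delays (d/s per hop): 36.2, 52.973, 32.5 ms; sum = 121.673 ms.
End-to-end = 122 ms.

122 ms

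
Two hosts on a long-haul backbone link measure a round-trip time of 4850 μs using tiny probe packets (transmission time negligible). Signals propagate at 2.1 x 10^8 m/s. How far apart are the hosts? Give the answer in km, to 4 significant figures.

509.3 km

One-way propagation = RTT/2 = 2425 μs.
d = s × t = 210000000 × 0.002425 = 509.3 km.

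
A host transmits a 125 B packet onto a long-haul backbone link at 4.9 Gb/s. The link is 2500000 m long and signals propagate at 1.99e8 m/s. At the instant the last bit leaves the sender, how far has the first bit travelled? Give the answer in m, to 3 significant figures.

40.6 m

t_tx = L/R = 1000/4900000000 = 2.04082e-07 s.
Distance = s × t_tx = 199000000 × 2.04082e-07 = 40.6 m.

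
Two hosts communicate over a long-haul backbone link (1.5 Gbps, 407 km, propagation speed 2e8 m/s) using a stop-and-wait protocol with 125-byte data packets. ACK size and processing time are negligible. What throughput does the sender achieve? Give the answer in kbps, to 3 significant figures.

t_tx = L/R = 1000/1500000000 = 6.66667e-07 s.
t_prop = 407000/200000000 = 0.002035 s; RTT = 0.00407 s.
Cycle = t_tx + RTT = 0.00407067 s.
Throughput = L / cycle = 1000 / 0.00407067 = 246 kbps.

246 kbps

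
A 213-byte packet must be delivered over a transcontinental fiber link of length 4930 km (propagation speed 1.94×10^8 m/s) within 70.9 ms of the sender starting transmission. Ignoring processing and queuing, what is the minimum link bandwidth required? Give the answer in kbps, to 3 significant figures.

37.5 kbps

L = 1704 bits.
Propagation delay = 4930000 / 194000000 = 25.4124 ms.
Transmission budget = 70.9 − 25.4124 = 45.4876 ms.
R ≥ L / t_tx = 1704 bits / 0.0454876 s = 37.5 kbps.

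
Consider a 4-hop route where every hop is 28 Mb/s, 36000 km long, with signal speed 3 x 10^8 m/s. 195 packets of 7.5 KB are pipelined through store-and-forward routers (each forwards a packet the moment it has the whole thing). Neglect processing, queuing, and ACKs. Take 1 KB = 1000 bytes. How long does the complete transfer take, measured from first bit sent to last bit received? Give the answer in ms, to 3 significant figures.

904 ms

Per-hop transmission t_tx = L/R = 60000/28000000 = 2.14286 ms.
Per-hop propagation t_prop = 36000000/300000000 = 120 ms.
Pipeline fill: first packet needs 4·t_tx to clear all hops; remaining 194 packets each add one t_tx.
Total = (4+195-1)·t_tx + 4·t_prop = 198·2.14286 + 4·120 = 904 ms.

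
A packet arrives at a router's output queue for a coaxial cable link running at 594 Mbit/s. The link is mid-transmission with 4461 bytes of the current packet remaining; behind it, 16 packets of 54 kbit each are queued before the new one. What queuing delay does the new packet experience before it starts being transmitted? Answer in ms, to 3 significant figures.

1.51 ms

Each queued packet: L/R = 54000/594000000 = 0.0909091 ms.
16 queued → 1.45455 ms.
Plus remaining 35688 bits of current packet: 0.0600808 ms.
Queuing delay = 1.51 ms.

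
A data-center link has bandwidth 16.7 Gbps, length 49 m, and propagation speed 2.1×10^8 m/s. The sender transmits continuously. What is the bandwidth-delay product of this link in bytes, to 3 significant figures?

487 bytes

Propagation delay = 49 / 210000000 = 2.33333e-07 s.
BDP = R × t_prop = 16700000000 × 2.33333e-07 = 3896.67 bits.
In bytes: 3896.67/8 = 487 bytes.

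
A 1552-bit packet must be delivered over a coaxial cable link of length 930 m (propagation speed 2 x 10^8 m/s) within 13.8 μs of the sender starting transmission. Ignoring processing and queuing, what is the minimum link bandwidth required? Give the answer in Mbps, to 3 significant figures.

Propagation delay = 930 / 200000000 = 4.65 μs.
Transmission budget = 13.8 − 4.65 = 9.15 μs.
R ≥ L / t_tx = 1552 bits / 9.15e-06 s = 170 Mbps.

170 Mbps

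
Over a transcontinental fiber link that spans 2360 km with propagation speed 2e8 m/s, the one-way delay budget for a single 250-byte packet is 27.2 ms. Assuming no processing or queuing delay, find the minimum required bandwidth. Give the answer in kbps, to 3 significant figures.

L = 2000 bits.
Propagation delay = 2360000 / 200000000 = 11.8 ms.
Transmission budget = 27.2 − 11.8 = 15.4 ms.
R ≥ L / t_tx = 2000 bits / 0.0154 s = 130 kbps.

130 kbps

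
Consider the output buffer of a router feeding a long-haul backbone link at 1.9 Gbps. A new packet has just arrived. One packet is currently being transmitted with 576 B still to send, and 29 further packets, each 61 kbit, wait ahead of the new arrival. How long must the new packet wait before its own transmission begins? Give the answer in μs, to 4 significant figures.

933.5 μs

Each queued packet: L/R = 61000/1900000000 = 32.1053 μs.
29 queued → 931.053 μs.
Plus remaining 4608 bits of current packet: 2.42526 μs.
Queuing delay = 933.5 μs.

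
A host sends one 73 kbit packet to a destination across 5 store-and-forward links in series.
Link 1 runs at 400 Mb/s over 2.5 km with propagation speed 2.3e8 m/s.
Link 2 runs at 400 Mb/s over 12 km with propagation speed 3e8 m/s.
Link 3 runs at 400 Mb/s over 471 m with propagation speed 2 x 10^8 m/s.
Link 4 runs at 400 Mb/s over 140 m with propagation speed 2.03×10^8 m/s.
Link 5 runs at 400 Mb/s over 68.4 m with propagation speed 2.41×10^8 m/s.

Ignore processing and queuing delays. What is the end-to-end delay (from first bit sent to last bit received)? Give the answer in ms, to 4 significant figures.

L = 73000 bits.
Transmission delay per hop = L/R = 73000/400000000 = 0.1825 ms; 5 hops → 0.9125 ms.
Propagation delays (d/s per hop): 0.0108696, 0.04, 0.002355, 0.000689655, 0.000283817 ms; sum = 0.054198 ms.
End-to-end = 0.9667 ms.

0.9667 ms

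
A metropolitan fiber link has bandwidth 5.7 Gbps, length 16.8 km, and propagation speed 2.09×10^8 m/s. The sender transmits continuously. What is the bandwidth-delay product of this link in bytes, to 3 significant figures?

57300 bytes

Propagation delay = 16800 / 209000000 = 8.03828e-05 s.
BDP = R × t_prop = 5700000000 × 8.03828e-05 = 458182 bits.
In bytes: 458182/8 = 57300 bytes.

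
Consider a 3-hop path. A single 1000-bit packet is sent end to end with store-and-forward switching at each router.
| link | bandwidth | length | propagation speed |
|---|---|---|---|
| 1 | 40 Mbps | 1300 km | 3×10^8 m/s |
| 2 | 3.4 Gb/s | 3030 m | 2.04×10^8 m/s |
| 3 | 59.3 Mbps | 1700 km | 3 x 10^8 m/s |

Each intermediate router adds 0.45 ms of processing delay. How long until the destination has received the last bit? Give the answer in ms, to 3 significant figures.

Transmission delays (L/R per hop): 0.025, 0.000294118, 0.0168634 ms; sum = 0.0421575 ms.
Propagation delays (d/s per hop): 4.33333, 0.0148529, 5.66667 ms; sum = 10.0149 ms.
Processing at 2 router(s): 2 × 0.45 ms = 0.9 ms.
End-to-end = 11.0 ms.

11.0 ms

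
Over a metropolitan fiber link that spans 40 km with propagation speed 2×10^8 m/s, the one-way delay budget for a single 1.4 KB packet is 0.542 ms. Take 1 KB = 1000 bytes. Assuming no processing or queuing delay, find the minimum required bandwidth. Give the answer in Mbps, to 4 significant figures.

L = 11200 bits.
Propagation delay = 40000 / 200000000 = 0.2 ms.
Transmission budget = 0.542 − 0.2 = 0.342 ms.
R ≥ L / t_tx = 11200 bits / 0.000342 s = 32.75 Mbps.

32.75 Mbps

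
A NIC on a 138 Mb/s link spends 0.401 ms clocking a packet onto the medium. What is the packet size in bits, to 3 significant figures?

L = R × t_tx = 138000000 b/s × 0.000401 s = 55338 bits.

55300 bits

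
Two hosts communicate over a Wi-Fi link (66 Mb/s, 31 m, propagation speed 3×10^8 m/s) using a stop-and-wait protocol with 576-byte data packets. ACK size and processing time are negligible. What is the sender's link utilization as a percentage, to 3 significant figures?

t_tx = L/R = 4608/66000000 = 6.98182e-05 s.
t_prop = 31/300000000 = 1.03333e-07 s; RTT = 2.06667e-07 s.
Cycle = t_tx + RTT = 7.00248e-05 s.
Utilization = t_tx / cycle = 6.98182e-05/7.00248e-05 = 99.7 %.

99.7 %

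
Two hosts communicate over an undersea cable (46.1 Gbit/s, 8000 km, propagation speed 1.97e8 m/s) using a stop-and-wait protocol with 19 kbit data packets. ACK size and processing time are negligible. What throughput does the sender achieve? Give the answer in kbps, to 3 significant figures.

234 kbps

t_tx = L/R = 19000/46100000000 = 4.12148e-07 s.
t_prop = 8000000/197000000 = 0.0406091 s; RTT = 0.0812183 s.
Cycle = t_tx + RTT = 0.0812187 s.
Throughput = L / cycle = 19000 / 0.0812187 = 234 kbps.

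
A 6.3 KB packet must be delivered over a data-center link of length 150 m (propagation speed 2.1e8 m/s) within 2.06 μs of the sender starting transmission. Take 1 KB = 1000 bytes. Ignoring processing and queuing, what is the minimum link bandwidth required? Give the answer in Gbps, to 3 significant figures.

L = 50400 bits.
Propagation delay = 150 / 210000000 = 0.714286 μs.
Transmission budget = 2.06 − 0.714286 = 1.34571 μs.
R ≥ L / t_tx = 50400 bits / 1.34571e-06 s = 37.5 Gbps.

37.5 Gbps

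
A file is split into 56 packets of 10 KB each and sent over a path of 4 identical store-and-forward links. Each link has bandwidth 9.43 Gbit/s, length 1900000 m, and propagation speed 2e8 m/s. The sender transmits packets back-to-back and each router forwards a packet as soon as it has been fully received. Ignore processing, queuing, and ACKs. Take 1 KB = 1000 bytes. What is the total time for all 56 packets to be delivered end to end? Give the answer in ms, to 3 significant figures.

38.5 ms

Per-hop transmission t_tx = L/R = 80000/9430000000 = 0.00848356 ms.
Per-hop propagation t_prop = 1900000/200000000 = 9.5 ms.
Pipeline fill: first packet needs 4·t_tx to clear all hops; remaining 55 packets each add one t_tx.
Total = (4+56-1)·t_tx + 4·t_prop = 59·0.00848356 + 4·9.5 = 38.5 ms.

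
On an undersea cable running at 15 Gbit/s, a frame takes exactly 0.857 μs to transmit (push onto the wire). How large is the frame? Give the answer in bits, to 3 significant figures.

12900 bits

L = R × t_tx = 15000000000 b/s × 8.57e-07 s = 12855 bits.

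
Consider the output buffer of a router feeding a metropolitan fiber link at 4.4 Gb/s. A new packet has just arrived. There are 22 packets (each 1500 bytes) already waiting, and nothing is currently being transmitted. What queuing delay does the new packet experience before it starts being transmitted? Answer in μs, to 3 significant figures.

60.0 μs

Each queued packet: L/R = 12000/4400000000 = 2.72727 μs.
22 queued → 60 μs.
Queuing delay = 60.0 μs.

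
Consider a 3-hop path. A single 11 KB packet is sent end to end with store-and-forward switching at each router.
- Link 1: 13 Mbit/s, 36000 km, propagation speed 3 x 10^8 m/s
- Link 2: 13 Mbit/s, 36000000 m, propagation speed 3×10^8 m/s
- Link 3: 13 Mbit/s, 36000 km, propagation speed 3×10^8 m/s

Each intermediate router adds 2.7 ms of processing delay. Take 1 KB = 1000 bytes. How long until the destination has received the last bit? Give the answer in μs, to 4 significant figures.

385700 μs

L = 88000 bits.
Transmission delay per hop = L/R = 88000/13000000 = 6769.23 μs; 3 hops → 20307.7 μs.
Propagation delays (d/s per hop): 120000, 120000, 120000 μs; sum = 360000 μs.
Processing at 2 router(s): 2 × 2.7 ms = 5400 μs.
End-to-end = 385700 μs.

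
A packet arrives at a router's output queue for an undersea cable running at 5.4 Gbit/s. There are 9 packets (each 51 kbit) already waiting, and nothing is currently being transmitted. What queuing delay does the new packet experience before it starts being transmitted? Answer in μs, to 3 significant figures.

85.0 μs

Each queued packet: L/R = 51000/5400000000 = 9.44444 μs.
9 queued → 85 μs.
Queuing delay = 85.0 μs.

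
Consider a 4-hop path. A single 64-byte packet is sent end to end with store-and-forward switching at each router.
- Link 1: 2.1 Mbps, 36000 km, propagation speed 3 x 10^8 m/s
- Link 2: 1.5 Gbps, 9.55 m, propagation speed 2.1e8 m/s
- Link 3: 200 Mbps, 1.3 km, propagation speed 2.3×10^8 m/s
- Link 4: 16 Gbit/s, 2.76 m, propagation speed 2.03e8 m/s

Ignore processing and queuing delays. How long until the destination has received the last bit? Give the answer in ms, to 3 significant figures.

L = 64 × 8 = 512 bits.
Transmission delays (L/R per hop): 0.24381, 0.000341333, 0.00256, 3.2e-05 ms; sum = 0.246743 ms.
Propagation delays (d/s per hop): 120, 4.54762e-05, 0.00565217, 1.35961e-05 ms; sum = 120.006 ms.
End-to-end = 120 ms.

120 ms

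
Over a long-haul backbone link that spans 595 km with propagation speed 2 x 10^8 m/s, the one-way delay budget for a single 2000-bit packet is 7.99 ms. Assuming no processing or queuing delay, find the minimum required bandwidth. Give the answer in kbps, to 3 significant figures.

Propagation delay = 595000 / 200000000 = 2.975 ms.
Transmission budget = 7.99 − 2.975 = 5.015 ms.
R ≥ L / t_tx = 2000 bits / 0.005015 s = 399 kbps.

399 kbps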